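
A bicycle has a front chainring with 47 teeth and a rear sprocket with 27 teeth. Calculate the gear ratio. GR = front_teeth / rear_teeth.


GR = front_teeth / rear_teeth
GR = 47 / 27
GR = 1.7407

1.7407


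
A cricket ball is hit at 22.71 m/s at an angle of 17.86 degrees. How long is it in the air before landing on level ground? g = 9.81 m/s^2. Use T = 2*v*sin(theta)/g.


T = 2*v*sin(theta)/g
sin(theta) = sin(17.86 deg) = 0.3067
T = 2*22.71*0.3067 / 9.81
T = 13.93 / 9.81 = 1.42 s

1.42 s


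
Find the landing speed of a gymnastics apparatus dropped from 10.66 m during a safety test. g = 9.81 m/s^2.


v = sqrt(2 * g * h)
v = sqrt(2 * 9.81 * 10.66)
v = sqrt(209.1492) = 14.462 m/s

14.462 m/s


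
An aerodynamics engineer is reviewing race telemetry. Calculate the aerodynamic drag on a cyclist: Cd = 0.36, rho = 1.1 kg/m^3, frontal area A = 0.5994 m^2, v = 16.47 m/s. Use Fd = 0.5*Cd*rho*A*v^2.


Fd = 0.5 * Cd * rho * A * v^2
Fd = 0.5 * 0.36 * 1.1 * 0.5994 * 16.47^2
v^2 = 271.2609
Fd = 0.5 * 0.36 * 1.1 * 0.5994 * 271.2609 = 32.1936 N

32.1936 N


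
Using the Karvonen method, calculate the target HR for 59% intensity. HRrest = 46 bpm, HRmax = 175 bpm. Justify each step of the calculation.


Target = HRrest + pct*(HRmax - HRrest)
Heart rate reserve = HRmax - HRrest = 175 - 46 = 129 bpm
Fraction = 59% = 0.59
Target = 46 + 0.59 * 129
Target = 46 + 76.11 = 122.11 bpm

122.11 bpm


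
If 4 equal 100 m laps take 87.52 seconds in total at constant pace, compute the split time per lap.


Split time = total_time / n_laps = 87.52 / 4
Split time = 21.88 s per lap

21.88 s


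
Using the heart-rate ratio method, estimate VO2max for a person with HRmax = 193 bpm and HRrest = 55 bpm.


VO2max = 15.3 * HRmax / HRrest
VO2max = 15.3 * 193 / 55
VO2max = 2952.9 / 55 = 53.6891 mL/kg/min

53.6891 mL/kg/min


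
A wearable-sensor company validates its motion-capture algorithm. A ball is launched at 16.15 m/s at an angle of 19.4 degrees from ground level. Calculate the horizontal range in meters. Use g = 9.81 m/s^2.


R = v^2 * sin(2*theta) / g
Convert angle to radians: theta = 19.4 deg = 0.3386 rad
sin(2*theta) = sin(0.6772) = 0.6266
R = 16.15^2 * 0.6266 / 9.81
R = 260.8225 * 0.6266 / 9.81 = 16.6598 m

16.6598 m


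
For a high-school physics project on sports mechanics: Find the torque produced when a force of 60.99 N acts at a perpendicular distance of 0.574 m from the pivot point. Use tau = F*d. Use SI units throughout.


tau = F * d
tau = 60.99 * 0.574
tau = 35.0083 N*m

35.0083 N*m


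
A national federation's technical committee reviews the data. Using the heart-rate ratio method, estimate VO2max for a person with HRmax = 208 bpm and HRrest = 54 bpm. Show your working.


VO2max = 15.3 * HRmax / HRrest
VO2max = 15.3 * 208 / 54
VO2max = 3182.4 / 54 = 58.9333 mL/kg/min

58.9333 mL/kg/min


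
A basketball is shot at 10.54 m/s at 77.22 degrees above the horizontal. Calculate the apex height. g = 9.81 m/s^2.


H = (v*sin(theta))^2 / (2*g)
vy = v*sin(theta) = 10.54 * sin(77.22 deg) = 10.2789 m/s
H = vy^2 / (2*g) = 105.6556 / (2*9.81)
H = 105.6556 / 19.62 = 5.3851 m

5.3851 m


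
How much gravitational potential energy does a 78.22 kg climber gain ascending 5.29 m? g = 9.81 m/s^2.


PE = m * g * h
PE = 78.22 * 9.81 * 5.29
PE = 767.3382 * 5.29 = 4059.2191 J

4059.2191 J


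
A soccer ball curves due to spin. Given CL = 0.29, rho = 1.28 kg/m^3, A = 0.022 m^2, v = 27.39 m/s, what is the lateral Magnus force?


FM = 0.5 * CL * rho * A * v^2
FM = 0.5 * 0.29 * 1.28 * 0.022 * 27.39^2
v^2 = 750.2121
FM = 0.5 * 0.29 * 1.28 * 0.022 * 750.2121 = 3.0633 N

3.0633 N


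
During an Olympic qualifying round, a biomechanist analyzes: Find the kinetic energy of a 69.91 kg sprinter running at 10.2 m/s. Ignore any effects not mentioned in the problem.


KE = 0.5 * m * v^2
KE = 0.5 * 69.91 * 10.2^2
KE = 0.5 * 69.91 * 104.04 = 3636.7182 J

3636.7182 J


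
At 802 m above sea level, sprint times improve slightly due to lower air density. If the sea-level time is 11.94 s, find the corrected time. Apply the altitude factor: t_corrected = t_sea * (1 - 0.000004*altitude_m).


Correction factor = 1 - 0.000004 * 802 = 0.996792
t_corrected = t_sea * factor = 11.94 * 0.996792
t_corrected = 11.9017 s

11.9017 s


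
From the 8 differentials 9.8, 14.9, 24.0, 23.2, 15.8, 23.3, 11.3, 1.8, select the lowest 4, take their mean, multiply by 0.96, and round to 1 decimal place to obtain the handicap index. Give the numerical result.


All differentials: 9.8, 14.9, 24.0, 23.2, 15.8, 23.3, 11.3, 1.8
Sorted: 1.8, 9.8, 11.3, 14.9, 15.8, 23.2, 23.3, 24.0
Best 4: 1.8, 9.8, 11.3, 14.9
Average of best = 37.8 / 4 = 9.45
Raw index = 9.45 * 0.96 = 9.072
Handicap index = round(9.072, 1) = 9.1

9.1


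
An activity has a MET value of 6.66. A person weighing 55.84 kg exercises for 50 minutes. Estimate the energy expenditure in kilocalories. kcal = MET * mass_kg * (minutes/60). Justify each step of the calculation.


kcal = MET * mass * time_hr
Convert time: 50 min = 0.8333 hr
kcal = 6.66 * 55.84 * 0.8333
kcal = 309.912 kcal

309.912 kcal


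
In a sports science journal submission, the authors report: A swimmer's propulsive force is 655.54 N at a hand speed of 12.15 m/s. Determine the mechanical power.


P = F * v
P = 655.54 * 12.15
P = 7964.811 W

7964.811 W


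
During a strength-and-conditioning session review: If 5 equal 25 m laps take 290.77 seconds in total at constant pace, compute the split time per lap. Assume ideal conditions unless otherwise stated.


Split time = total_time / n_laps = 290.77 / 5
Split time = 58.154 s per lap

58.154 s


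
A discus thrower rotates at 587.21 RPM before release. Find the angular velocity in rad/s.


omega = RPM * 2 * pi / 60
omega = 587.21 * 2 * 3.14159 / 60
omega = 3689.5492 / 60 = 61.4925 rad/s

61.4925 rad/s


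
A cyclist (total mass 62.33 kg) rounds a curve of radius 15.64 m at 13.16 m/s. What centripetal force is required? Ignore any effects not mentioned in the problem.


Fc = m * v^2 / r
v^2 = 13.16^2 = 173.1856
Fc = 62.33 * 173.1856 / 15.64
Fc = 10794.6584 / 15.64 = 690.1956 N

690.1956 N


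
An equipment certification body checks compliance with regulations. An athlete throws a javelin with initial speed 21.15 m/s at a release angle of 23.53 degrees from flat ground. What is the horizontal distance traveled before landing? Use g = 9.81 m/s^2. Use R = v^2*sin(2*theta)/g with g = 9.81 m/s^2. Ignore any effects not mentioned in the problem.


R = v^2 * sin(2*theta) / g
Convert angle to radians: theta = 23.53 deg = 0.4107 rad
sin(2*theta) = sin(0.8214) = 0.7321
R = 21.15^2 * 0.7321 / 9.81
R = 447.3225 * 0.7321 / 9.81 = 33.3813 m

33.3813 m


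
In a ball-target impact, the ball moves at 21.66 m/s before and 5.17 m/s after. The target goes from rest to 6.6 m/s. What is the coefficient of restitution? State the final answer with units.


e = (v2_after - v1_after) / (v1_before - v2_before)
Numerator = 6.6 - 5.17 = 1.43
Denominator = 21.66 - 0 = 21.66
e = 1.43 / 21.66 = 0.066

0.066


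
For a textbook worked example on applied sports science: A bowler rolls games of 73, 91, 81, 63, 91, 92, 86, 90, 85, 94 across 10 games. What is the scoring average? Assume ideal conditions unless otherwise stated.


Average = sum / n
Sum = 846
Average = 846 / 10 = 84.6

84.6


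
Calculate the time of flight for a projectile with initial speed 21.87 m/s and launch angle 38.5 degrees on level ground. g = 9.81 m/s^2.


T = 2*v*sin(theta)/g
sin(theta) = sin(38.5 deg) = 0.6225
T = 2*21.87*0.6225 / 9.81
T = 27.2288 / 9.81 = 2.7756 s

2.7756 s


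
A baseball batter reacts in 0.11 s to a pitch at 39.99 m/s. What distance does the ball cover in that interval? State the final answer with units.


d = v * t
d = 39.99 * 0.11
d = 4.3989 m

4.3989 m


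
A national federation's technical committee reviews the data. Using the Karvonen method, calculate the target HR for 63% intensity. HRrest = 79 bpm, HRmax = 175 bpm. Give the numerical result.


Target = HRrest + pct*(HRmax - HRrest)
Heart rate reserve = HRmax - HRrest = 175 - 79 = 96 bpm
Fraction = 63% = 0.63
Target = 79 + 0.63 * 96
Target = 79 + 60.48 = 139.48 bpm

139.48 bpm


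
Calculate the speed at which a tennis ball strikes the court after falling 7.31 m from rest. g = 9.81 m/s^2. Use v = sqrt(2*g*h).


v = sqrt(2 * g * h)
v = sqrt(2 * 9.81 * 7.31)
v = sqrt(143.4222) = 11.9759 m/s

11.9759 m/s


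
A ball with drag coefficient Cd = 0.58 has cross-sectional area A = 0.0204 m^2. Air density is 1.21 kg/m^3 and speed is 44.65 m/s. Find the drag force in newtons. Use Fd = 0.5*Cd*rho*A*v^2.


Fd = 0.5 * Cd * rho * A * v^2
Fd = 0.5 * 0.58 * 1.21 * 0.0204 * 44.65^2
v^2 = 1993.6225
Fd = 0.5 * 0.58 * 1.21 * 0.0204 * 1993.6225 = 14.2711 N

14.2711 N


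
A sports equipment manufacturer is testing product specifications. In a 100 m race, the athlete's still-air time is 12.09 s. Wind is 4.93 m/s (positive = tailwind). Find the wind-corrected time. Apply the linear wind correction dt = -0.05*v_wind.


dt = -0.05 * v_wind = -0.05 * 4.93 = -0.2465 s
t_corrected = t_still + dt = 12.09 + (-0.2465)
t_corrected = 11.8435 s

11.8435 s


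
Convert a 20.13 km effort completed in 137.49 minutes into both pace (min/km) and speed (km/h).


Pace = time / distance = 137.49 min / 20.13 km = 6.8301 min/km
Speed = distance / time_in_hours = 20.13 / 2.2915 hr
Speed = 8.7846 km/h

6.8301 min/km, 8.7846 km/h


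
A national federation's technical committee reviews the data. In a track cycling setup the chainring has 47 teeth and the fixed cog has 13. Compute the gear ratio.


GR = front_teeth / rear_teeth
GR = 47 / 13
GR = 3.6154

3.6154


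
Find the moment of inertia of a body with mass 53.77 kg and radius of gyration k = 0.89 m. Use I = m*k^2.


I = m * k^2
I = 53.77 * 0.89^2
I = 53.77 * 0.7921 = 42.5912 kg*m^2

42.5912 kg*m^2


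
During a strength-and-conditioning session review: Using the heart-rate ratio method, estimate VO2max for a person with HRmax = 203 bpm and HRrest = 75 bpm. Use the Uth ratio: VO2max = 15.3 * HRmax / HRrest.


VO2max = 15.3 * HRmax / HRrest
VO2max = 15.3 * 203 / 75
VO2max = 3105.9 / 75 = 41.412 mL/kg/min

41.412 mL/kg/min


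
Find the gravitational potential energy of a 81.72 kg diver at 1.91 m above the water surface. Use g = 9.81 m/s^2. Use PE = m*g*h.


PE = m * g * h
PE = 81.72 * 9.81 * 1.91
PE = 801.6732 * 1.91 = 1531.1958 J

1531.1958 J


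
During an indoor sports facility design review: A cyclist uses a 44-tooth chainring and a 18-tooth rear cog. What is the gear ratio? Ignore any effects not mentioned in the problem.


GR = front_teeth / rear_teeth
GR = 44 / 18
GR = 2.4444

2.4444


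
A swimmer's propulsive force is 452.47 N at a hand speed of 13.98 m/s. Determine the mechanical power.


P = F * v
P = 452.47 * 13.98
P = 6325.5306 W

6325.5306 W


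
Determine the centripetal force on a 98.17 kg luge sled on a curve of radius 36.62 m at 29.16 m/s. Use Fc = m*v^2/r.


Fc = m * v^2 / r
v^2 = 29.16^2 = 850.3056
Fc = 98.17 * 850.3056 / 36.62
Fc = 83474.5008 / 36.62 = 2279.4784 N

2279.4784 N


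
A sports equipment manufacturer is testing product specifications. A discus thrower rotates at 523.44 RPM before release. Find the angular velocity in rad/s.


omega = RPM * 2 * pi / 60
omega = 523.44 * 2 * 3.14159 / 60
omega = 3288.8705 / 60 = 54.8145 rad/s

54.8145 rad/s


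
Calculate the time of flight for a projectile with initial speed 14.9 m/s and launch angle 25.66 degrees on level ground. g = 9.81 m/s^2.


T = 2*v*sin(theta)/g
sin(theta) = sin(25.66 deg) = 0.433
T = 2*14.9*0.433 / 9.81
T = 12.9043 / 9.81 = 1.3154 s

1.3154 s


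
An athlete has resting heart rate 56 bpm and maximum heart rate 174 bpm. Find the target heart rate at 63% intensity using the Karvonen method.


Target = HRrest + pct*(HRmax - HRrest)
Heart rate reserve = HRmax - HRrest = 174 - 56 = 118 bpm
Fraction = 63% = 0.63
Target = 56 + 0.63 * 118
Target = 56 + 74.34 = 130.34 bpm

130.34 bpm


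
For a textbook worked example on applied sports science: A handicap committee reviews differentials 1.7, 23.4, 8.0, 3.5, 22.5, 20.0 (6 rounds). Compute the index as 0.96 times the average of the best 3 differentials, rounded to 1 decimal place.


All differentials: 1.7, 23.4, 8.0, 3.5, 22.5, 20.0
Sorted: 1.7, 3.5, 8.0, 20.0, 22.5, 23.4
Best 3: 1.7, 3.5, 8.0
Average of best = 13.2 / 3 = 4.4
Raw index = 4.4 * 0.96 = 4.224
Handicap index = round(4.224, 1) = 4.2

4.2


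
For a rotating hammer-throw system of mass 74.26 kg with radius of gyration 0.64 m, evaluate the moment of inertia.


I = m * k^2
I = 74.26 * 0.64^2
I = 74.26 * 0.4096 = 30.4169 kg*m^2

30.4169 kg*m^2


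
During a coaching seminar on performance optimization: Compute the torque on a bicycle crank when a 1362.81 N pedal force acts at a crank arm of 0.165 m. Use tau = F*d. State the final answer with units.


tau = F * d
tau = 1362.81 * 0.165
tau = 224.8637 N*m

224.8637 N*m


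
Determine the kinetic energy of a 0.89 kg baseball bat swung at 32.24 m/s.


KE = 0.5 * m * v^2
KE = 0.5 * 0.89 * 32.24^2
KE = 0.5 * 0.89 * 1039.4176 = 462.5408 J

462.5408 J


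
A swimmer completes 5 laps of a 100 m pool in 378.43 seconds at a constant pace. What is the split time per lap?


Split time = total_time / n_laps = 378.43 / 5
Split time = 75.686 s per lap

75.686 s


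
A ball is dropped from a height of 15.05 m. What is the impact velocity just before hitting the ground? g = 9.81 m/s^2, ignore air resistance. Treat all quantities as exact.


v = sqrt(2 * g * h)
v = sqrt(2 * 9.81 * 15.05)
v = sqrt(295.281) = 17.1837 m/s

17.1837 m/s


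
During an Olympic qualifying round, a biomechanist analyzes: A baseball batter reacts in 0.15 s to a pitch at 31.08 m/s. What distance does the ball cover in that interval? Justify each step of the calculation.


d = v * t
d = 31.08 * 0.15
d = 4.662 m

4.662 m


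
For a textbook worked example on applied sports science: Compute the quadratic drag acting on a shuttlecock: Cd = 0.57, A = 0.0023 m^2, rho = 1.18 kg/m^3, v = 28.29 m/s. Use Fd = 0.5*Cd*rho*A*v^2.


Fd = 0.5 * Cd * rho * A * v^2
Fd = 0.5 * 0.57 * 1.18 * 0.0023 * 28.29^2
v^2 = 800.3241
Fd = 0.5 * 0.57 * 1.18 * 0.0023 * 800.3241 = 0.619 N

0.619 N


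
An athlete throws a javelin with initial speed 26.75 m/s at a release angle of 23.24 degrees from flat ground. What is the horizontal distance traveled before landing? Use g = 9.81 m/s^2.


R = v^2 * sin(2*theta) / g
Convert angle to radians: theta = 23.24 deg = 0.4056 rad
sin(2*theta) = sin(0.8112) = 0.7251
R = 26.75^2 * 0.7251 / 9.81
R = 715.5625 * 0.7251 / 9.81 = 52.8928 m

52.8928 m


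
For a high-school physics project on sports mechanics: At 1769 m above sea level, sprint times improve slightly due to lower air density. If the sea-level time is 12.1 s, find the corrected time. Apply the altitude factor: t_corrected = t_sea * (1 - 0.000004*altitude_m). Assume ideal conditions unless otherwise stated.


Correction factor = 1 - 0.000004 * 1769 = 0.992924
t_corrected = t_sea * factor = 12.1 * 0.992924
t_corrected = 12.0144 s

12.0144 s


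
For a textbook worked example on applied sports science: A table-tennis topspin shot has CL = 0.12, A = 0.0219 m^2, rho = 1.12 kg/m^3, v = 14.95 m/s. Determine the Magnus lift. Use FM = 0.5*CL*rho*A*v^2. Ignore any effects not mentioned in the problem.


FM = 0.5 * CL * rho * A * v^2
FM = 0.5 * 0.12 * 1.12 * 0.0219 * 14.95^2
v^2 = 223.5025
FM = 0.5 * 0.12 * 1.12 * 0.0219 * 223.5025 = 0.3289 N

0.3289 N


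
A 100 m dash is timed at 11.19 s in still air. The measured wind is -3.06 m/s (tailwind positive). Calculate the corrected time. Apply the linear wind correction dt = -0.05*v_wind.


dt = -0.05 * v_wind = -0.05 * -3.06 = 0.153 s
t_corrected = t_still + dt = 11.19 + (0.153)
t_corrected = 11.343 s

11.343 s


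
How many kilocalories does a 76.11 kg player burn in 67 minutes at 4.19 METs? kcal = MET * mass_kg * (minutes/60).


kcal = MET * mass * time_hr
Convert time: 67 min = 1.1167 hr
kcal = 4.19 * 76.11 * 1.1167
kcal = 356.106 kcal

356.106 kcal


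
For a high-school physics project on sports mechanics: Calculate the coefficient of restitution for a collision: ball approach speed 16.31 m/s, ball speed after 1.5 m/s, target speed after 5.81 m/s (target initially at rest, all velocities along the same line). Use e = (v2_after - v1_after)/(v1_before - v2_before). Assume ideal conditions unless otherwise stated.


e = (v2_after - v1_after) / (v1_before - v2_before)
Numerator = 5.81 - 1.5 = 4.31
Denominator = 16.31 - 0 = 16.31
e = 4.31 / 16.31 = 0.2643

0.2643


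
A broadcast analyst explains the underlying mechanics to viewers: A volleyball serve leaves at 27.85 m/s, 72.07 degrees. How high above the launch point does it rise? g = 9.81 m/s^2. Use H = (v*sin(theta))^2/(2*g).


H = (v*sin(theta))^2 / (2*g)
vy = v*sin(theta) = 27.85 * sin(72.07 deg) = 26.4974 m/s
H = vy^2 / (2*g) = 702.1132 / (2*9.81)
H = 702.1132 / 19.62 = 35.7856 m

35.7856 m


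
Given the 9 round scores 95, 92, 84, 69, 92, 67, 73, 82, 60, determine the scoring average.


Average = sum / n
Sum = 714
Average = 714 / 9 = 79.3333

79.3333


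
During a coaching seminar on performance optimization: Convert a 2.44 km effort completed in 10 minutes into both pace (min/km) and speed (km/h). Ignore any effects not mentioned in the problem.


Pace = time / distance = 10 min / 2.44 km = 4.0984 min/km
Speed = distance / time_in_hours = 2.44 / 0.1667 hr
Speed = 14.64 km/h

4.0984 min/km, 14.64 km/h


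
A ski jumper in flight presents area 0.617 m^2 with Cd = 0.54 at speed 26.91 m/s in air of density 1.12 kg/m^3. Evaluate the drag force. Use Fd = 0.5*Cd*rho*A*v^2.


Fd = 0.5 * Cd * rho * A * v^2
Fd = 0.5 * 0.54 * 1.12 * 0.617 * 26.91^2
v^2 = 724.1481
Fd = 0.5 * 0.54 * 1.12 * 0.617 * 724.1481 = 135.1121 N

135.1121 N


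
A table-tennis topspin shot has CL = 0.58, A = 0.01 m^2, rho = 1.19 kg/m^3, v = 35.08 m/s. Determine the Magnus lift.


FM = 0.5 * CL * rho * A * v^2
FM = 0.5 * 0.58 * 1.19 * 0.01 * 35.08^2
v^2 = 1230.6064
FM = 0.5 * 0.58 * 1.19 * 0.01 * 1230.6064 = 4.2468 N

4.2468 N


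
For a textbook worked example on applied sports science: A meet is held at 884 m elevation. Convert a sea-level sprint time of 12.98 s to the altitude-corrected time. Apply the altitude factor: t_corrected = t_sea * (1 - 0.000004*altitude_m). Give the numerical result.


Correction factor = 1 - 0.000004 * 884 = 0.996464
t_corrected = t_sea * factor = 12.98 * 0.996464
t_corrected = 12.9341 s

12.9341 s


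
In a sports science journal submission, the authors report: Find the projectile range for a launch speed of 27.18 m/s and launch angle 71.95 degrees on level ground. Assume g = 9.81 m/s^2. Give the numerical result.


R = v^2 * sin(2*theta) / g
Convert angle to radians: theta = 71.95 deg = 1.2558 rad
sin(2*theta) = sin(2.5115) = 0.5892
R = 27.18^2 * 0.5892 / 9.81
R = 738.7524 * 0.5892 / 9.81 = 44.3701 m

44.3701 m


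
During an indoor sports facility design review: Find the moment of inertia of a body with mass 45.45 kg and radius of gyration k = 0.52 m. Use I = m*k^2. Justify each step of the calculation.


I = m * k^2
I = 45.45 * 0.52^2
I = 45.45 * 0.2704 = 12.2897 kg*m^2

12.2897 kg*m^2


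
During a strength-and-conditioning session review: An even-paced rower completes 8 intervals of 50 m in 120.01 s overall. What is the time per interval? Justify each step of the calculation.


Split time = total_time / n_laps = 120.01 / 8
Split time = 15.0013 s per lap

15.0013 s


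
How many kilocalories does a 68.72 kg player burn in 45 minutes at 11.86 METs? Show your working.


kcal = MET * mass * time_hr
Convert time: 45 min = 0.75 hr
kcal = 11.86 * 68.72 * 0.75
kcal = 611.2644 kcal

611.2644 kcal


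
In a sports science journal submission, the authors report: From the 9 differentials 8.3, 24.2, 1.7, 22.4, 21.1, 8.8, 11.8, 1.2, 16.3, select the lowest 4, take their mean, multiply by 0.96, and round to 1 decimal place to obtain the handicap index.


All differentials: 8.3, 24.2, 1.7, 22.4, 21.1, 8.8, 11.8, 1.2, 16.3
Sorted: 1.2, 1.7, 8.3, 8.8, 11.8, 16.3, 21.1, 22.4, 24.2
Best 4: 1.2, 1.7, 8.3, 8.8
Average of best = 20 / 4 = 5
Raw index = 5 * 0.96 = 4.8
Handicap index = round(4.8, 1) = 4.8

4.8


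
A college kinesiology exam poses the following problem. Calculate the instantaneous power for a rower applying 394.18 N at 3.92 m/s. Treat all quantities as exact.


P = F * v
P = 394.18 * 3.92
P = 1545.1856 W

1545.1856 W


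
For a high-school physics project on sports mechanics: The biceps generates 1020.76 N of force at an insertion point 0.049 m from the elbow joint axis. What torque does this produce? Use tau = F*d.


tau = F * d
tau = 1020.76 * 0.049
tau = 50.0172 N*m

50.0172 N*m


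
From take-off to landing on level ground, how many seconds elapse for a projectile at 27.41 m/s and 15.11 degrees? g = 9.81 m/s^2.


T = 2*v*sin(theta)/g
sin(theta) = sin(15.11 deg) = 0.2607
T = 2*27.41*0.2607 / 9.81
T = 14.2901 / 9.81 = 1.4567 s

1.4567 s


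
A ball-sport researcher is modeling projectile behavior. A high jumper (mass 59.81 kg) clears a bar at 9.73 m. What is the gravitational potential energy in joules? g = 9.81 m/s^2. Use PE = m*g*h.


PE = m * g * h
PE = 59.81 * 9.81 * 9.73
PE = 586.7361 * 9.73 = 5708.9423 J

5708.9423 J


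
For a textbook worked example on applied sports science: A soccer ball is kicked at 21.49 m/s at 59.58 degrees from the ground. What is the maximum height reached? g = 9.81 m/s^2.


H = (v*sin(theta))^2 / (2*g)
vy = v*sin(theta) = 21.49 * sin(59.58 deg) = 18.5316 m/s
H = vy^2 / (2*g) = 343.421 / (2*9.81)
H = 343.421 / 19.62 = 17.5036 m

17.5036 m


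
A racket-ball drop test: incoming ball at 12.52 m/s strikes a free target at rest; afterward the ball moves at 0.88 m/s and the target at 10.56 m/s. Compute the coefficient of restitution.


e = (v2_after - v1_after) / (v1_before - v2_before)
Numerator = 10.56 - 0.88 = 9.68
Denominator = 12.52 - 0 = 12.52
e = 9.68 / 12.52 = 0.7732

0.7732


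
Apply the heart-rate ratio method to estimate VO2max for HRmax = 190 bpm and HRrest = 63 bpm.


VO2max = 15.3 * HRmax / HRrest
VO2max = 15.3 * 190 / 63
VO2max = 2907 / 63 = 46.1429 mL/kg/min

46.1429 mL/kg/min


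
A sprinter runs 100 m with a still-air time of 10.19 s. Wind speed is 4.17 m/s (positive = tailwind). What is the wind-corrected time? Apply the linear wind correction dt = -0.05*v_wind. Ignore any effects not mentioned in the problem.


dt = -0.05 * v_wind = -0.05 * 4.17 = -0.2085 s
t_corrected = t_still + dt = 10.19 + (-0.2085)
t_corrected = 9.9815 s

9.9815 s


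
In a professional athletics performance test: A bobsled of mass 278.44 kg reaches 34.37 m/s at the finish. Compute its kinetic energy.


KE = 0.5 * m * v^2
KE = 0.5 * 278.44 * 34.37^2
KE = 0.5 * 278.44 * 1181.2969 = 164460.1544 J

164460.1544 J


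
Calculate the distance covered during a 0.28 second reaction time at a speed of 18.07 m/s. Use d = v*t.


d = v * t
d = 18.07 * 0.28
d = 5.0596 m

5.0596 m


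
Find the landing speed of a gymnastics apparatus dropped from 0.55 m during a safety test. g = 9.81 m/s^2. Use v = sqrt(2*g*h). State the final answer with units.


v = sqrt(2 * g * h)
v = sqrt(2 * 9.81 * 0.55)
v = sqrt(10.791) = 3.285 m/s

3.285 m/s


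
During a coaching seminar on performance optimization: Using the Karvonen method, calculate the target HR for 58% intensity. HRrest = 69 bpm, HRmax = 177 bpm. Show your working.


Target = HRrest + pct*(HRmax - HRrest)
Heart rate reserve = HRmax - HRrest = 177 - 69 = 108 bpm
Fraction = 58% = 0.58
Target = 69 + 0.58 * 108
Target = 69 + 62.64 = 131.64 bpm

131.64 bpm


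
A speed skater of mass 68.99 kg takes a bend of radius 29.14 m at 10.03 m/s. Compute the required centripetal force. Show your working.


Fc = m * v^2 / r
v^2 = 10.03^2 = 100.6009
Fc = 68.99 * 100.6009 / 29.14
Fc = 6940.4561 / 29.14 = 238.1763 N

238.1763 N


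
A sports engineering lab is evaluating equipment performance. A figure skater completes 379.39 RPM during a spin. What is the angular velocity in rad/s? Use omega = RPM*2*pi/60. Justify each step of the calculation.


omega = RPM * 2 * pi / 60
omega = 379.39 * 2 * 3.14159 / 60
omega = 2383.7777 / 60 = 39.7296 rad/s

39.7296 rad/s


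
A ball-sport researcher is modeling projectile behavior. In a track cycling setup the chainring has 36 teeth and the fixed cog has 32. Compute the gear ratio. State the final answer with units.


GR = front_teeth / rear_teeth
GR = 36 / 32
GR = 1.125

1.125


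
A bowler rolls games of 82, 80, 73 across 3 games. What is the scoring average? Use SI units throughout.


Average = sum / n
Sum = 235
Average = 235 / 3 = 78.3333

78.3333


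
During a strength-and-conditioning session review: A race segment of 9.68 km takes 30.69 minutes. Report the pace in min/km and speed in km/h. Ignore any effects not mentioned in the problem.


Pace = time / distance = 30.69 min / 9.68 km = 3.1705 min/km
Speed = distance / time_in_hours = 9.68 / 0.5115 hr
Speed = 18.9247 km/h

3.1705 min/km, 18.9247 km/h


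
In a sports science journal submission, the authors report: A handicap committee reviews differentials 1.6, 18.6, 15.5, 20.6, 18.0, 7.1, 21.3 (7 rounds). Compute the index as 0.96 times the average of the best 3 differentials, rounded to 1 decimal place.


All differentials: 1.6, 18.6, 15.5, 20.6, 18.0, 7.1, 21.3
Sorted: 1.6, 7.1, 15.5, 18.0, 18.6, 20.6, 21.3
Best 3: 1.6, 7.1, 15.5
Average of best = 24.2 / 3 = 8.0667
Raw index = 8.0667 * 0.96 = 7.744
Handicap index = round(7.744, 1) = 7.7

7.7


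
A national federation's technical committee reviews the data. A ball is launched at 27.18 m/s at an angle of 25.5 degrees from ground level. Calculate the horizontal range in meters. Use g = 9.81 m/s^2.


R = v^2 * sin(2*theta) / g
Convert angle to radians: theta = 25.5 deg = 0.4451 rad
sin(2*theta) = sin(0.8901) = 0.7771
R = 27.18^2 * 0.7771 / 9.81
R = 738.7524 * 0.7771 / 9.81 = 58.5238 m

58.5238 m


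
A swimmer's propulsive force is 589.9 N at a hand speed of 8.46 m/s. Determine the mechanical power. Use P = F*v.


P = F * v
P = 589.9 * 8.46
P = 4990.554 W

4990.554 W


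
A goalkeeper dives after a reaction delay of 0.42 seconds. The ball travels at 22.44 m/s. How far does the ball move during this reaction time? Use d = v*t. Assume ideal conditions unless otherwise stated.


d = v * t
d = 22.44 * 0.42
d = 9.4248 m

9.4248 m


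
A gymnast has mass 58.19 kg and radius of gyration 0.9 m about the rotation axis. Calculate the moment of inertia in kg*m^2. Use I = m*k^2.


I = m * k^2
I = 58.19 * 0.9^2
I = 58.19 * 0.81 = 47.1339 kg*m^2

47.1339 kg*m^2


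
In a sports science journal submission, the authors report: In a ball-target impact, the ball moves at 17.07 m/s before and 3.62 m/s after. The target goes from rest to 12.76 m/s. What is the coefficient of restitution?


e = (v2_after - v1_after) / (v1_before - v2_before)
Numerator = 12.76 - 3.62 = 9.14
Denominator = 17.07 - 0 = 17.07
e = 9.14 / 17.07 = 0.5354

0.5354


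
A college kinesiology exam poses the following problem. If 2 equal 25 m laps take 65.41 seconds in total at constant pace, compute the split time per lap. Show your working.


Split time = total_time / n_laps = 65.41 / 2
Split time = 32.705 s per lap

32.705 s


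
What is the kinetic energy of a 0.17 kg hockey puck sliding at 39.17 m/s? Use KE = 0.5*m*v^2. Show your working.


KE = 0.5 * m * v^2
KE = 0.5 * 0.17 * 39.17^2
KE = 0.5 * 0.17 * 1534.2889 = 130.4146 J

130.4146 J


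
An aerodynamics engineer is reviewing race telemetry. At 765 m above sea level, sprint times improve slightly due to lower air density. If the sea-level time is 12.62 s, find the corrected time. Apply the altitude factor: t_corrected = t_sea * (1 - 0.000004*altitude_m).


Correction factor = 1 - 0.000004 * 765 = 0.99694
t_corrected = t_sea * factor = 12.62 * 0.99694
t_corrected = 12.5814 s

12.5814 s


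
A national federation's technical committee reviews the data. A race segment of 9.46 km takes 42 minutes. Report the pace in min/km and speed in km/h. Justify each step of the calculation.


Pace = time / distance = 42 min / 9.46 km = 4.4397 min/km
Speed = distance / time_in_hours = 9.46 / 0.7 hr
Speed = 13.5143 km/h

4.4397 min/km, 13.5143 km/h


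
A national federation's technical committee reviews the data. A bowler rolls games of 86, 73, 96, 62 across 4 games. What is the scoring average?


Average = sum / n
Sum = 317
Average = 317 / 4 = 79.25

79.25


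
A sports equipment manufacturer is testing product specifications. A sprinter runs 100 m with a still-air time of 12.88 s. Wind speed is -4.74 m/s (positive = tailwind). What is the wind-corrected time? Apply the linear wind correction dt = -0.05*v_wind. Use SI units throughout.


dt = -0.05 * v_wind = -0.05 * -4.74 = 0.237 s
t_corrected = t_still + dt = 12.88 + (0.237)
t_corrected = 13.117 s

13.117 s


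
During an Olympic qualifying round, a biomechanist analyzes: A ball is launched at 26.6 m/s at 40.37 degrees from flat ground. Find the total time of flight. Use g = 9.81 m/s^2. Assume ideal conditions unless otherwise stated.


T = 2*v*sin(theta)/g
sin(theta) = sin(40.37 deg) = 0.6477
T = 2*26.6*0.6477 / 9.81
T = 34.4588 / 9.81 = 3.5126 s

3.5126 s


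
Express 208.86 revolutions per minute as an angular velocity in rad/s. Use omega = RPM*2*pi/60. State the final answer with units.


omega = RPM * 2 * pi / 60
omega = 208.86 * 2 * 3.14159 / 60
omega = 1312.3061 / 60 = 21.8718 rad/s

21.8718 rad/s


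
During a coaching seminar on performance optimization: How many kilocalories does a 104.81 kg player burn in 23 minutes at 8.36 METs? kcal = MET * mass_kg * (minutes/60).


kcal = MET * mass * time_hr
Convert time: 23 min = 0.3833 hr
kcal = 8.36 * 104.81 * 0.3833
kcal = 335.8811 kcal

335.8811 kcal


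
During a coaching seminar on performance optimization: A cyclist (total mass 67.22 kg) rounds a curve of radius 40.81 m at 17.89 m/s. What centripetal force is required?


Fc = m * v^2 / r
v^2 = 17.89^2 = 320.0521
Fc = 67.22 * 320.0521 / 40.81
Fc = 21513.9022 / 40.81 = 527.1723 N

527.1723 N


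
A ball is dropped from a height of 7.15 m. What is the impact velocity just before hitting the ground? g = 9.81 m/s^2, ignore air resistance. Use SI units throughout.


v = sqrt(2 * g * h)
v = sqrt(2 * 9.81 * 7.15)
v = sqrt(140.283) = 11.8441 m/s

11.8441 m/s


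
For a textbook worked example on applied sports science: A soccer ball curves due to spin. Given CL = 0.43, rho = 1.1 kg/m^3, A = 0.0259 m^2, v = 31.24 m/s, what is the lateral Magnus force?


FM = 0.5 * CL * rho * A * v^2
FM = 0.5 * 0.43 * 1.1 * 0.0259 * 31.24^2
v^2 = 975.9376
FM = 0.5 * 0.43 * 1.1 * 0.0259 * 975.9376 = 5.978 N

5.978 N


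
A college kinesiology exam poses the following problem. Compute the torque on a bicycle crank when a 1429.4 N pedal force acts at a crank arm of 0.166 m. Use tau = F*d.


tau = F * d
tau = 1429.4 * 0.166
tau = 237.2804 N*m

237.2804 N*m


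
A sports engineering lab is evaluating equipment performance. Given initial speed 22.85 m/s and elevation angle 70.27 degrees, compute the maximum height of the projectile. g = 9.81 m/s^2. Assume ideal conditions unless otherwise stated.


H = (v*sin(theta))^2 / (2*g)
vy = v*sin(theta) = 22.85 * sin(70.27 deg) = 21.5086 m/s
H = vy^2 / (2*g) = 462.6184 / (2*9.81)
H = 462.6184 / 19.62 = 23.5789 m

23.5789 m


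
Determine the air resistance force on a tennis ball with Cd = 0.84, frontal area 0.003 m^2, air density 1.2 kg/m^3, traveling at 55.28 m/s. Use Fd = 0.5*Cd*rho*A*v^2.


Fd = 0.5 * Cd * rho * A * v^2
Fd = 0.5 * 0.84 * 1.2 * 0.003 * 55.28^2
v^2 = 3055.8784
Fd = 0.5 * 0.84 * 1.2 * 0.003 * 3055.8784 = 4.6205 N

4.6205 N


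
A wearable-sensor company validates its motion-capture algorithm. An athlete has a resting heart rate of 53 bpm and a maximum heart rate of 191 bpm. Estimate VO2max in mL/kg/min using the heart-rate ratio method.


VO2max = 15.3 * HRmax / HRrest
VO2max = 15.3 * 191 / 53
VO2max = 2922.3 / 53 = 55.1377 mL/kg/min

55.1377 mL/kg/min


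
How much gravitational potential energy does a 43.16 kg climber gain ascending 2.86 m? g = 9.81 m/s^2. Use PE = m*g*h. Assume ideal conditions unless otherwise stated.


PE = m * g * h
PE = 43.16 * 9.81 * 2.86
PE = 423.3996 * 2.86 = 1210.9229 J

1210.9229 J


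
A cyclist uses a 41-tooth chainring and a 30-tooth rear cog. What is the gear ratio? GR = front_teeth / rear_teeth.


GR = front_teeth / rear_teeth
GR = 41 / 30
GR = 1.3667

1.3667


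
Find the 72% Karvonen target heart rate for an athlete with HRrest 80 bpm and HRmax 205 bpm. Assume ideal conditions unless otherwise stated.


Target = HRrest + pct*(HRmax - HRrest)
Heart rate reserve = HRmax - HRrest = 205 - 80 = 125 bpm
Fraction = 72% = 0.72
Target = 80 + 0.72 * 125
Target = 80 + 90 = 170 bpm

170 bpm


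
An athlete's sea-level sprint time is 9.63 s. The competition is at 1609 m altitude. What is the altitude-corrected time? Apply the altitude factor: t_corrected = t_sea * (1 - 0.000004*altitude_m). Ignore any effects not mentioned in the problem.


Correction factor = 1 - 0.000004 * 1609 = 0.993564
t_corrected = t_sea * factor = 9.63 * 0.993564
t_corrected = 9.568 s

9.568 s


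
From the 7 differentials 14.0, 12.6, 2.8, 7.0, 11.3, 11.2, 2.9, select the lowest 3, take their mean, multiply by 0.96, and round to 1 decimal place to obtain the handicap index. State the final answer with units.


All differentials: 14.0, 12.6, 2.8, 7.0, 11.3, 11.2, 2.9
Sorted: 2.8, 2.9, 7.0, 11.2, 11.3, 12.6, 14.0
Best 3: 2.8, 2.9, 7.0
Average of best = 12.7 / 3 = 4.2333
Raw index = 4.2333 * 0.96 = 4.064
Handicap index = round(4.064, 1) = 4.1

4.1


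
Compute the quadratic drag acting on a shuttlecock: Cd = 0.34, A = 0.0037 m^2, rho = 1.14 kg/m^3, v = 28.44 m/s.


Fd = 0.5 * Cd * rho * A * v^2
Fd = 0.5 * 0.34 * 1.14 * 0.0037 * 28.44^2
v^2 = 808.8336
Fd = 0.5 * 0.34 * 1.14 * 0.0037 * 808.8336 = 0.58 N

0.58 N


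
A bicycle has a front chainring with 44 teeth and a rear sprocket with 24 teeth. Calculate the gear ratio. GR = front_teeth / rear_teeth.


GR = front_teeth / rear_teeth
GR = 44 / 24
GR = 1.8333

1.8333


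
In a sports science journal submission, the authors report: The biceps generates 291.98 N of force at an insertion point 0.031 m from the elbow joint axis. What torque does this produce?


tau = F * d
tau = 291.98 * 0.031
tau = 9.0514 N*m

9.0514 N*m


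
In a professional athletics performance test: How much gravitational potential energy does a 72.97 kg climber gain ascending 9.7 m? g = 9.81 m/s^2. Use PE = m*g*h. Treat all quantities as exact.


PE = m * g * h
PE = 72.97 * 9.81 * 9.7
PE = 715.8357 * 9.7 = 6943.6063 J

6943.6063 J


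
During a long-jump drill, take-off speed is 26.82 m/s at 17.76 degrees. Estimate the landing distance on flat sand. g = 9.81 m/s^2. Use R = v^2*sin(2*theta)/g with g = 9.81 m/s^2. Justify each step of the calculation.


R = v^2 * sin(2*theta) / g
Convert angle to radians: theta = 17.76 deg = 0.31 rad
sin(2*theta) = sin(0.6199) = 0.581
R = 26.82^2 * 0.581 / 9.81
R = 719.3124 * 0.581 / 9.81 = 42.6005 m

42.6005 m


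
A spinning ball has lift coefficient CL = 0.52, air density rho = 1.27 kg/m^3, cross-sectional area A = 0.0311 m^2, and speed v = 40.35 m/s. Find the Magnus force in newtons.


FM = 0.5 * CL * rho * A * v^2
FM = 0.5 * 0.52 * 1.27 * 0.0311 * 40.35^2
v^2 = 1628.1225
FM = 0.5 * 0.52 * 1.27 * 0.0311 * 1628.1225 = 16.7195 N

16.7195 N


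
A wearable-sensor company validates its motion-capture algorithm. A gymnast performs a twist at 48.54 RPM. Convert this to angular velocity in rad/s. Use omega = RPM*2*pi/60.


omega = RPM * 2 * pi / 60
omega = 48.54 * 2 * 3.14159 / 60
omega = 304.9858 / 60 = 5.0831 rad/s

5.0831 rad/s


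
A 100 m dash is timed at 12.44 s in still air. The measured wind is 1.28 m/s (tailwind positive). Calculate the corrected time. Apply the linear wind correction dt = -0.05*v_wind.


dt = -0.05 * v_wind = -0.05 * 1.28 = -0.064 s
t_corrected = t_still + dt = 12.44 + (-0.064)
t_corrected = 12.376 s

12.376 s


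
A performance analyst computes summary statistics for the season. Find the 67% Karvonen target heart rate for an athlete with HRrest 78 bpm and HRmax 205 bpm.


Target = HRrest + pct*(HRmax - HRrest)
Heart rate reserve = HRmax - HRrest = 205 - 78 = 127 bpm
Fraction = 67% = 0.67
Target = 78 + 0.67 * 127
Target = 78 + 85.09 = 163.09 bpm

163.09 bpm


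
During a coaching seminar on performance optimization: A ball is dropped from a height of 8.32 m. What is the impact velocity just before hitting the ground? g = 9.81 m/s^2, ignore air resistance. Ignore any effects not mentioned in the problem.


v = sqrt(2 * g * h)
v = sqrt(2 * 9.81 * 8.32)
v = sqrt(163.2384) = 12.7765 m/s

12.7765 m/s


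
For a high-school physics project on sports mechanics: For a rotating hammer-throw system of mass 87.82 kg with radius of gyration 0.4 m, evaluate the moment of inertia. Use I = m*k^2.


I = m * k^2
I = 87.82 * 0.4^2
I = 87.82 * 0.16 = 14.0512 kg*m^2

14.0512 kg*m^2


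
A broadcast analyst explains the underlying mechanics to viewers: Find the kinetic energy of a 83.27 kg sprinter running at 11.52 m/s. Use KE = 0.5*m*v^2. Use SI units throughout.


KE = 0.5 * m * v^2
KE = 0.5 * 83.27 * 11.52^2
KE = 0.5 * 83.27 * 132.7104 = 5525.3975 J

5525.3975 J


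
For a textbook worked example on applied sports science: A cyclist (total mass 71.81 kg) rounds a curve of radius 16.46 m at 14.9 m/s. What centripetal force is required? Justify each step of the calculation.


Fc = m * v^2 / r
v^2 = 14.9^2 = 222.01
Fc = 71.81 * 222.01 / 16.46
Fc = 15942.5381 / 16.46 = 968.5625 N

968.5625 N


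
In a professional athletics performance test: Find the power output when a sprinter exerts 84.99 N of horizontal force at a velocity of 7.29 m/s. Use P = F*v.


P = F * v
P = 84.99 * 7.29
P = 619.5771 W

619.5771 W


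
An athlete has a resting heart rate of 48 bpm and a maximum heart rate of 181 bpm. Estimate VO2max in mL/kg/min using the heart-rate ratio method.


VO2max = 15.3 * HRmax / HRrest
VO2max = 15.3 * 181 / 48
VO2max = 2769.3 / 48 = 57.6938 mL/kg/min

57.6938 mL/kg/min


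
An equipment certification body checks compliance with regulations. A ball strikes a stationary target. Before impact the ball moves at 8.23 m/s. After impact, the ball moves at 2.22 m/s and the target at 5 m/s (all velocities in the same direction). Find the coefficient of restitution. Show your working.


e = (v2_after - v1_after) / (v1_before - v2_before)
Numerator = 5 - 2.22 = 2.78
Denominator = 8.23 - 0 = 8.23
e = 2.78 / 8.23 = 0.3378

0.3378


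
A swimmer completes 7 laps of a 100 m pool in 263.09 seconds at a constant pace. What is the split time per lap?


Split time = total_time / n_laps = 263.09 / 7
Split time = 37.5843 s per lap

37.5843 s


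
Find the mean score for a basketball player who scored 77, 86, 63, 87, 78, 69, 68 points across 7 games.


Average = sum / n
Sum = 528
Average = 528 / 7 = 75.4286

75.4286


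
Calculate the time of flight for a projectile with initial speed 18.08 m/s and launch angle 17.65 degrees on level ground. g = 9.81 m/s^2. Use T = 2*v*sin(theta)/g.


T = 2*v*sin(theta)/g
sin(theta) = sin(17.65 deg) = 0.3032
T = 2*18.08*0.3032 / 9.81
T = 10.9638 / 9.81 = 1.1176 s

1.1176 s


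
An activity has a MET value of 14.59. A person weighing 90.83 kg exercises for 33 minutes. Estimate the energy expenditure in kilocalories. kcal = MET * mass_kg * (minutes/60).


kcal = MET * mass * time_hr
Convert time: 33 min = 0.55 hr
kcal = 14.59 * 90.83 * 0.55
kcal = 728.8653 kcal

728.8653 kcal
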